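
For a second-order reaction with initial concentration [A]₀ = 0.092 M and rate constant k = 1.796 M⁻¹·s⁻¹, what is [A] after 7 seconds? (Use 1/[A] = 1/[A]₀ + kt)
0.0427 M

1/[A] = 1/[A]₀ + k·t = 1/0.092 + (1.796)·(7) = 10.8696 + 12.5720 = 23.4416
[A] = 1/23.4416 = 0.0427 M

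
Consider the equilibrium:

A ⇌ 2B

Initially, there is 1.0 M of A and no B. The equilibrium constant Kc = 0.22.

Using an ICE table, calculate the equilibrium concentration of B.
[B] = 0.417 M

ICE: [A] = 1.0 − x, [B] = 2x.
Kc = (2x)²/(1.0 − x) = 0.22 ⇒ 4x² + 0.22x − 0.22 = 0.
x = (−0.22 + √(0.22² + 4·4·0.22))/(2·4) = (−0.22 + √3.5684)/8 = 0.20863.
[B] = 2x = 0.417 M.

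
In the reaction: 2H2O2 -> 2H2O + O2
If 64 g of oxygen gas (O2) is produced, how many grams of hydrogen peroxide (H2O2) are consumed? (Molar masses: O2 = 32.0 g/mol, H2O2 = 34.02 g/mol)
Moles of O2 = 64 g ÷ 32.0 g/mol = 2 mol
Mole ratio: 2 mol H2O2 / 1 mol O2
Moles of H2O2 = 2 × (2/1) = 4 mol
Mass of H2O2 = 4 mol × 34.02 g/mol = 136.1 g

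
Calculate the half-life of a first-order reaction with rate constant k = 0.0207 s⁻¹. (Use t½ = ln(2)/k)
33.49 s

t½ = ln(2)/k = 0.6931/0.0207 = 33.49 s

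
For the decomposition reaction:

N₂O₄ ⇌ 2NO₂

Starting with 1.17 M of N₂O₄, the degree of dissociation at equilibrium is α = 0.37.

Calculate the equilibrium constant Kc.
K_c = 1.0170

x = α·[A]₀ = 0.37 × 1.17 = 0.4329 M dissociated.
At eq: [N₂O₄] = 1.17 − 0.4329 = 0.7371 M; [NO₂] = 2x = 0.8658 M.
Kc = [NO₂]²/[N₂O₄] = (0.8658)²/0.7371 = 1.017.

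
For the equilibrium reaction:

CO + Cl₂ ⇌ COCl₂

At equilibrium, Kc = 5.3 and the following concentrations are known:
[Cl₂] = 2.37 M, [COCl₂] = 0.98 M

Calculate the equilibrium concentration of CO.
[CO] = 0.0780 M

Kc = ([COCl₂]) / ([CO] × [Cl₂]) = 5.3
[CO]^1 = (product terms)/(Kc · other reactant terms) = 0.98 / (5.3 · 2.37) = 0.078019
[CO] = 0.0780 M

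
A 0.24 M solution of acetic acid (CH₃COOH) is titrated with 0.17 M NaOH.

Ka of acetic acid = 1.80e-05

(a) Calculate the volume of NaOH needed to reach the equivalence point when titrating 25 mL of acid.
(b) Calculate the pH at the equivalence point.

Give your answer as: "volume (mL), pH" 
V = 35.3 mL, pH = 8.87

(a) At equivalence: moles acid = moles base.
moles acid = 0.24 × 0.025 = 0.006 mol; V_NaOH = 0.006/0.17 = 0.03529 L = 35.3 mL.
(b) At equivalence, all acid → conjugate base A⁻ at [A⁻] = 0.006/0.06029 = 0.09951 M.
Kb = Kw/Ka = 1.0e-14/1.80e-05 = 5.556e-10; [OH⁻] = √(Kb·[A⁻]) = 7.435e-06; pOH = 5.13; pH = 14 − pOH = 8.87.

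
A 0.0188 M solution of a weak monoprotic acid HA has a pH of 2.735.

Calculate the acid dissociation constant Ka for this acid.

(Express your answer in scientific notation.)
K_a = 2.00e-04

[H⁺] = 10^(−pH) = 10^(−2.735) = 1.841e-03 M. For HA ⇌ H⁺ + A⁻, Ka = x²/(C − x) = (1.841e-03)²/(0.0188 − 1.841e-03) = 2.00e-04.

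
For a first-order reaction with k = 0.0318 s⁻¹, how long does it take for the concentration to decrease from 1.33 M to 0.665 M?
21.80 s

From ln[A] = ln[A]₀ - k·t: t = ln([A]₀/[A])/k = ln(1.33/0.665)/0.0318 = ln(2.0000)/0.0318 = 0.6931/0.0318 = 21.80 s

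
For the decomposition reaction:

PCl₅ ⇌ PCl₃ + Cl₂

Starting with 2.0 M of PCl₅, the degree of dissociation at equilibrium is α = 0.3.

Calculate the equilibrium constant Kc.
K_c = 0.2571

x = α·[A]₀ = 0.3 × 2.0 = 0.6 M dissociated.
At eq: [PCl₅] = 2.0 − 0.6 = 1.4 M; [PCl₃] = [Cl₂] = x = 0.6 M.
Kc = [PCl₃][Cl₂]/[PCl₅] = (0.6)²/1.4 = 0.2571.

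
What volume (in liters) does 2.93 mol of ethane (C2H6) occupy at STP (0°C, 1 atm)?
At STP, 1 mol of gas occupies 22.4 L
Volume = 2.93 mol × 22.4 L/mol = 65.63 L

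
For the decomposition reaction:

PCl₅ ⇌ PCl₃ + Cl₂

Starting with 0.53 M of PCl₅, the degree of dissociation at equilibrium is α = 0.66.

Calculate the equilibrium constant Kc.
K_c = 0.6790

x = α·[A]₀ = 0.66 × 0.53 = 0.3498 M dissociated.
At eq: [PCl₅] = 0.53 − 0.3498 = 0.1802 M; [PCl₃] = [Cl₂] = x = 0.3498 M.
Kc = [PCl₃][Cl₂]/[PCl₅] = (0.3498)²/0.1802 = 0.679.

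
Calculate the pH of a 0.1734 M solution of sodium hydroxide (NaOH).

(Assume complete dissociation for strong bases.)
pH = 13.24

[OH⁻] = 0.1734 M for strong base. pOH = -log[OH⁻] = 0.76, pH = 14 - pOH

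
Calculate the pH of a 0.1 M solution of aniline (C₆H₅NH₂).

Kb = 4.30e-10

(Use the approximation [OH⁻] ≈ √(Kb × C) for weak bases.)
pH = 8.82

[OH⁻] = √(Kb × C) = √(4.30e-10 × 0.1) = 6.5574e-06. pOH = 5.18, pH = 14 - pOH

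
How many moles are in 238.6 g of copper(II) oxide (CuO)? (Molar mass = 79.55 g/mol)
Moles = 238.6 g ÷ 79.55 g/mol = 2.999 mol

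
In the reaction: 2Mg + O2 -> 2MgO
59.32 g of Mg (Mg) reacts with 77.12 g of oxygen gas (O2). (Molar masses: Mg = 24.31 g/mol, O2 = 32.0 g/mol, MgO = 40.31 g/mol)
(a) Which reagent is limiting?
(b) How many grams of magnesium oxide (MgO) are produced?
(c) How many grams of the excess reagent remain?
(a) Mg, (b) 98.36 g, (c) 38.08 g

Moles of Mg = 59.32 g ÷ 24.31 g/mol = 2.44015 mol
Moles of O2 = 77.12 g ÷ 32.0 g/mol = 2.41 mol
Moles ÷ coefficient: Mg: 2.44015/2 = 1.22, O2: 2.41/1 = 2.41
(a) Mg has the smaller value, so Mg is the limiting reagent.
(b) Moles of MgO = 2.44015 mol Mg × (2/2) = 2.44015 mol; mass = 2.44015 mol × 40.31 g/mol = 98.36 g
(c) O2 consumed = 2.44015 × (1/2) = 1.22007 mol; remaining = 2.41 − 1.22007 = 1.18993 mol; mass = 1.18993 mol × 32.0 g/mol = 38.08 g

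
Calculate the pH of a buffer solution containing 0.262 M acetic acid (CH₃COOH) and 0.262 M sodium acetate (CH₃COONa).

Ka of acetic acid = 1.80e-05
pH = 4.74

pKa = -log(1.80e-05) = 4.74. pH = pKa + log([A⁻]/[HA]) = 4.74 + log(0.262/0.262)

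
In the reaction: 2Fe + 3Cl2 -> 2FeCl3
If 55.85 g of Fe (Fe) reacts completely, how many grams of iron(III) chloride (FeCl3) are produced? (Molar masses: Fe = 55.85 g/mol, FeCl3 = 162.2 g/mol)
Moles of Fe = 55.85 g ÷ 55.85 g/mol = 1 mol
Mole ratio: 2 mol FeCl3 / 2 mol Fe
Moles of FeCl3 = 1 × (2/2) = 1 mol
Mass of FeCl3 = 1 mol × 162.2 g/mol = 162.2 g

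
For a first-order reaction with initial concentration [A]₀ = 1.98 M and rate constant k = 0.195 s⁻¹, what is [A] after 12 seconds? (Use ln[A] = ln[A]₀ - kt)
0.1907 M

ln[A] = ln[A]₀ - k·t = ln(1.98) - (0.195)·(12) = 0.6831 - 2.3400 = -1.6569
[A] = e^(-1.6569) = 0.1907 M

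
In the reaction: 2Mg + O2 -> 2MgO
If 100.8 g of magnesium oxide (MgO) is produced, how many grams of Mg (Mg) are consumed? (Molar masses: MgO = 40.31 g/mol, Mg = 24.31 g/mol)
Moles of MgO = 100.8 g ÷ 40.31 g/mol = 2.50062 mol
Mole ratio: 2 mol Mg / 2 mol MgO
Moles of Mg = 2.50062 × (2/2) = 2.50062 mol
Mass of Mg = 2.50062 mol × 24.31 g/mol = 60.79 g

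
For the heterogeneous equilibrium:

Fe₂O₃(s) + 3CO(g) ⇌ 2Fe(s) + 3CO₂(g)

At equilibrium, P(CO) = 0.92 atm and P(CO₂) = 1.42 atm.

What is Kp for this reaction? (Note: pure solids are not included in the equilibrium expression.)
K_p = 3.677

Solids (Fe₂O₃, Fe) are excluded.
Kp = P(CO₂)³/P(CO)³ = (1.42)³/(0.92)³ = 2.863/0.7787 = 3.677.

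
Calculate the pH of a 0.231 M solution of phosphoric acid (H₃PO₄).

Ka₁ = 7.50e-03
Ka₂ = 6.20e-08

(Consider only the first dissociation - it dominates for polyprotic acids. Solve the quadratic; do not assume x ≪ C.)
pH = 1.42

x² + Ka₁·x − Ka₁·C = 0 with Ka₁ = 7.50e-03, C = 0.231.
x = (−Ka₁ + √(Ka₁² + 4·Ka₁·C))/2 = 3.8042e-02 M, so pH = 1.42.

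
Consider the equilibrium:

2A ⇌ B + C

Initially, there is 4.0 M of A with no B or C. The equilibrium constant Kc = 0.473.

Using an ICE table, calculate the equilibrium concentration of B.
[B] = 1.158 M

ICE: [A] = 4.0 − 2x, [B] = [C] = x.
Kc = x²/(4.0 − 2x)² = 0.473 ⇒ √Kc = x/(4.0 − 2x).
x = √0.473·4.0/(1 + 2√0.473) = 0.68775·4.0/2.3755 = 1.1581.
[B] = x = 1.158 M.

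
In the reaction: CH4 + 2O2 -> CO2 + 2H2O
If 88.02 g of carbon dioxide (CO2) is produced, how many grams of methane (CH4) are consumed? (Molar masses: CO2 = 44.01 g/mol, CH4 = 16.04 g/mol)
Moles of CO2 = 88.02 g ÷ 44.01 g/mol = 2 mol
Mole ratio: 1 mol CH4 / 1 mol CO2
Moles of CH4 = 2 × (1/1) = 2 mol
Mass of CH4 = 2 mol × 16.04 g/mol = 32.08 g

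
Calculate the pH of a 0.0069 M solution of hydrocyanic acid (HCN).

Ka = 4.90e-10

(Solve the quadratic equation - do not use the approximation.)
pH = 5.74

x² + Ka×x - Ka×C = 0. Using quadratic formula: [H⁺] = 1.8385e-06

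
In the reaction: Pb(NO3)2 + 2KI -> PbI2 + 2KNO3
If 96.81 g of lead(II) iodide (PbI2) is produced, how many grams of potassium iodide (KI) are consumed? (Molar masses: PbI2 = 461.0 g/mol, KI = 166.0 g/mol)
Moles of PbI2 = 96.81 g ÷ 461.0 g/mol = 0.21 mol
Mole ratio: 2 mol KI / 1 mol PbI2
Moles of KI = 0.21 × (2/1) = 0.42 mol
Mass of KI = 0.42 mol × 166.0 g/mol = 69.72 g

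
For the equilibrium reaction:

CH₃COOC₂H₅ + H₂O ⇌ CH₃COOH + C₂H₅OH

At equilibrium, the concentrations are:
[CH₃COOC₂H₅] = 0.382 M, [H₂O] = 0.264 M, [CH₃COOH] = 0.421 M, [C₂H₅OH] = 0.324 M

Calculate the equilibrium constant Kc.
K_c = 1.3526

Kc = ([CH₃COOH] × [C₂H₅OH]) / ([CH₃COOC₂H₅] × [H₂O])
   = ((0.421)·(0.324)) / ((0.382)·(0.264))
   = 0.1364 / 0.10085 = 1.3526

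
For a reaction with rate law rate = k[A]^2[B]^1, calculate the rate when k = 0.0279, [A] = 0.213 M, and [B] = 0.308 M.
0.0003899 M/s

rate = k·[A]^2·[B]^1 = 0.0279·(0.213)^2·(0.308)^1 = 0.0279·0.045369·0.308 = 0.0003899 M/s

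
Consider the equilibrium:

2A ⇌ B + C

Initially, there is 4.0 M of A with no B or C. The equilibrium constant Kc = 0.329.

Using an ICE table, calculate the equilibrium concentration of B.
[B] = 1.069 M

ICE: [A] = 4.0 − 2x, [B] = [C] = x.
Kc = x²/(4.0 − 2x)² = 0.329 ⇒ √Kc = x/(4.0 − 2x).
x = √0.329·4.0/(1 + 2√0.329) = 0.57359·4.0/2.1472 = 1.0685.
[B] = x = 1.069 M.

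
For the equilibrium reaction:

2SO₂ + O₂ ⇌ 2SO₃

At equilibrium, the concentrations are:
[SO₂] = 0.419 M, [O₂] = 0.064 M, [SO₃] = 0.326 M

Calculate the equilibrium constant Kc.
K_c = 9.4586

Kc = ([SO₃]^2) / ([SO₂]^2 × [O₂])
   = ((0.326)^2) / ((0.419)^2·(0.064))
   = 0.10628 / 0.011236 = 9.4586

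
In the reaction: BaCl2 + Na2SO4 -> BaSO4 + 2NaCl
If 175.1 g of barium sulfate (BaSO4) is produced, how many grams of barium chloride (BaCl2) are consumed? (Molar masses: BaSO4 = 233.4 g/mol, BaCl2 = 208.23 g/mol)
Moles of BaSO4 = 175.1 g ÷ 233.4 g/mol = 0.750214 mol
Mole ratio: 1 mol BaCl2 / 1 mol BaSO4
Moles of BaCl2 = 0.750214 × (1/1) = 0.750214 mol
Mass of BaCl2 = 0.750214 mol × 208.23 g/mol = 156.2 g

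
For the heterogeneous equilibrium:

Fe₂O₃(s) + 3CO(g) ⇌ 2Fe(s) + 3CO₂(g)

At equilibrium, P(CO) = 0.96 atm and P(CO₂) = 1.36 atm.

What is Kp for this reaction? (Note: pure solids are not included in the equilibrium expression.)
K_p = 2.843

Solids (Fe₂O₃, Fe) are excluded.
Kp = P(CO₂)³/P(CO)³ = (1.36)³/(0.96)³ = 2.515/0.8847 = 2.843.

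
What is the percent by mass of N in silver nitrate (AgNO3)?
Mass of N in formula = 14.01 × 1 = 14.01 g/mol
Molar mass = 169.88 g/mol
% N = (14.01/169.88) × 100% = 8.25%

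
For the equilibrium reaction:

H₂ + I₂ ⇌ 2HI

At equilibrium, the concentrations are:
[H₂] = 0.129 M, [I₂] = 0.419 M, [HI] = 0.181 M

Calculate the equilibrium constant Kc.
K_c = 0.6061

Kc = ([HI]^2) / ([H₂] × [I₂])
   = ((0.181)^2) / ((0.129)·(0.419))
   = 0.032761 / 0.054051 = 0.6061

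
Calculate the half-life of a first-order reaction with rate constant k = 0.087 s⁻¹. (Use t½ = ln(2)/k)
7.97 s

t½ = ln(2)/k = 0.6931/0.087 = 7.97 s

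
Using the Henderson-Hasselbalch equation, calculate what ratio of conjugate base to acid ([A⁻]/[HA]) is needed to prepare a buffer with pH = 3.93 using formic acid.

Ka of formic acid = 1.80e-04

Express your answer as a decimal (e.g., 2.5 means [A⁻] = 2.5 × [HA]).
[A⁻]/[HA] = 1.532

pKa = −log(1.80e-04) = 3.7447. pH = pKa + log([A⁻]/[HA]). 3.93 = 3.7447 + log(ratio). log(ratio) = 3.93 − 3.7447 = 0.1853. ratio = 10^(0.1853) = 1.532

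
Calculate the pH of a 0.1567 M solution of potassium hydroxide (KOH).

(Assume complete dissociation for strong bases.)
pH = 13.20

[OH⁻] = 0.1567 M for strong base. pOH = -log[OH⁻] = 0.80, pH = 14 - pOH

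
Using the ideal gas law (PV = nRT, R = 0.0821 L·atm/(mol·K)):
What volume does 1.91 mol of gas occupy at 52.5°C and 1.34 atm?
T = 52.5°C + 273.15 = 325.65 K
V = nRT/P = (1.91 × 0.0821 × 325.65) / 1.34
V = 38.11 L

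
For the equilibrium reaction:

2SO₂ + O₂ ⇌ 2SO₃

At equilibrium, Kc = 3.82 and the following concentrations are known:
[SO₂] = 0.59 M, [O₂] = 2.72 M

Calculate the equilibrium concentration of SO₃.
[SO₃] = 1.9018 M

Kc = ([SO₃]^2) / ([SO₂]^2 × [O₂]) = 3.82
[SO₃]^2 = Kc · (reactant terms)/(other product terms) = 3.82 · 0.94683 / 1 = 3.6169
[SO₃] = (3.6169)^(1/2) = 1.9018 M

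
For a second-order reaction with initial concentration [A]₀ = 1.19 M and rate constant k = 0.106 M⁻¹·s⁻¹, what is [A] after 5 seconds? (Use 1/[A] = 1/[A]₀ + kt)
0.7297 M

1/[A] = 1/[A]₀ + k·t = 1/1.19 + (0.106)·(5) = 0.8403 + 0.5300 = 1.3703
[A] = 1/1.3703 = 0.7297 M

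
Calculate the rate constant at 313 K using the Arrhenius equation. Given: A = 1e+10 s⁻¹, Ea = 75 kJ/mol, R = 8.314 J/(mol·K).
3.04e-03 s⁻¹

k = A·exp(-Ea/(R·T)) = 1e+10·exp(-75000/(8.314·313)) = 1e+10·exp(-28.8209) = 1e+10·3.0427e-13 = 3.04e-03 s⁻¹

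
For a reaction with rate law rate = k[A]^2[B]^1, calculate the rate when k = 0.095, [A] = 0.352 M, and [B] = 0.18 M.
0.002119 M/s

rate = k·[A]^2·[B]^1 = 0.095·(0.352)^2·(0.18)^1 = 0.095·0.123904·0.18 = 0.002119 M/s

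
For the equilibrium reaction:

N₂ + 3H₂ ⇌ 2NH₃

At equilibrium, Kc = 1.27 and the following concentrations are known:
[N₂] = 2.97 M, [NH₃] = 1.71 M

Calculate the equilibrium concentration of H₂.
[H₂] = 0.9186 M

Kc = ([NH₃]^2) / ([N₂] × [H₂]^3) = 1.27
[H₂]^3 = (product terms)/(Kc · other reactant terms) = 2.9241 / (1.27 · 2.97) = 0.77523
[H₂] = (0.77523)^(1/3) = 0.9186 M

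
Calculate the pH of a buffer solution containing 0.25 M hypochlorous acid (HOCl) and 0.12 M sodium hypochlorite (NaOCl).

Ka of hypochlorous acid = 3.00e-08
pH = 7.20

pKa = -log(3.00e-08) = 7.52. pH = pKa + log([A⁻]/[HA]) = 7.52 + log(0.12/0.25)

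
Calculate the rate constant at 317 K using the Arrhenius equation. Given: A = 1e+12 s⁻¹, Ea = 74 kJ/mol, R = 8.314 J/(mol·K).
6.40e-01 s⁻¹

k = A·exp(-Ea/(R·T)) = 1e+12·exp(-74000/(8.314·317)) = 1e+12·exp(-28.0778) = 1e+12·6.3971e-13 = 6.40e-01 s⁻¹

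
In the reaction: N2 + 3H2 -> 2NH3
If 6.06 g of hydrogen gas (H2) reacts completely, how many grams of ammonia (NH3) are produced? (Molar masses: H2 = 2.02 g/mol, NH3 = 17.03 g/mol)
Moles of H2 = 6.06 g ÷ 2.02 g/mol = 3 mol
Mole ratio: 2 mol NH3 / 3 mol H2
Moles of NH3 = 3 × (2/3) = 2 mol
Mass of NH3 = 2 mol × 17.03 g/mol = 34.06 g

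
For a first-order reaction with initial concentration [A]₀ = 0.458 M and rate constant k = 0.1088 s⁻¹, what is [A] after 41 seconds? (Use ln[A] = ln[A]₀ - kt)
0.0053 M

ln[A] = ln[A]₀ - k·t = ln(0.458) - (0.1088)·(41) = -0.7809 - 4.4608 = -5.2417
[A] = e^(-5.2417) = 0.0053 M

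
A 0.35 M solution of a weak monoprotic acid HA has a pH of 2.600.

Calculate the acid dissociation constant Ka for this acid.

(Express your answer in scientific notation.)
K_a = 1.82e-05

[H⁺] = 10^(−pH) = 10^(−2.600) = 2.512e-03 M. For HA ⇌ H⁺ + A⁻, Ka = x²/(C − x) = (2.512e-03)²/(0.35 − 2.512e-03) = 1.82e-05.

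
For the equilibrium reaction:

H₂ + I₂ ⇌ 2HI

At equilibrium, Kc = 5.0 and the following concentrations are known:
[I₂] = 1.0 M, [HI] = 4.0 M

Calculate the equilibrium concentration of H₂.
[H₂] = 3.2000 M

Kc = ([HI]^2) / ([H₂] × [I₂]) = 5.0
[H₂]^1 = (product terms)/(Kc · other reactant terms) = 16 / (5.0 · 1) = 3.2
[H₂] = 3.2000 M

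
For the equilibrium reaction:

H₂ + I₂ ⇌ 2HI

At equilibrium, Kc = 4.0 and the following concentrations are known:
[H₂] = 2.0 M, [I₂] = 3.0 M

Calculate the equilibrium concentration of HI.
[HI] = 4.8990 M

Kc = ([HI]^2) / ([H₂] × [I₂]) = 4.0
[HI]^2 = Kc · (reactant terms)/(other product terms) = 4.0 · 6 / 1 = 24
[HI] = (24)^(1/2) = 4.8990 M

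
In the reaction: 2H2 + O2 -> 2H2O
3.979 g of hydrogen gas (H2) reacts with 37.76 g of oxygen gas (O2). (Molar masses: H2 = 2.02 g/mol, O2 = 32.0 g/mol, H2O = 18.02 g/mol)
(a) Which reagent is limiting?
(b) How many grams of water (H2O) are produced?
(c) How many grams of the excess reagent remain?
(a) H2, (b) 35.5 g, (c) 6.243 g

Moles of H2 = 3.979 g ÷ 2.02 g/mol = 1.9698 mol
Moles of O2 = 37.76 g ÷ 32.0 g/mol = 1.18 mol
Moles ÷ coefficient: H2: 1.9698/2 = 0.9849, O2: 1.18/1 = 1.18
(a) H2 has the smaller value, so H2 is the limiting reagent.
(b) Moles of H2O = 1.9698 mol H2 × (2/2) = 1.9698 mol; mass = 1.9698 mol × 18.02 g/mol = 35.5 g
(c) O2 consumed = 1.9698 × (1/2) = 0.984901 mol; remaining = 1.18 − 0.984901 = 0.195099 mol; mass = 0.195099 mol × 32.0 g/mol = 6.243 g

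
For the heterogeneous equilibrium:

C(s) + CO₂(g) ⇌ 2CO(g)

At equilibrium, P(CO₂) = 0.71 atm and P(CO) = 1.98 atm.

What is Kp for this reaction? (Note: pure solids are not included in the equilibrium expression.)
K_p = 5.522

Solid C is excluded.
Kp = P(CO)²/P(CO₂) = (1.98)²/0.71 = 3.92/0.71 = 5.522.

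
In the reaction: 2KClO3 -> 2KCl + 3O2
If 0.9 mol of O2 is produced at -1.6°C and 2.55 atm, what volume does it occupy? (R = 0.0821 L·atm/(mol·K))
T = -1.6°C + 273.15 = 271.55 K
V = nRT/P = (0.9 × 0.0821 × 271.55) / 2.55
V = 7.87 L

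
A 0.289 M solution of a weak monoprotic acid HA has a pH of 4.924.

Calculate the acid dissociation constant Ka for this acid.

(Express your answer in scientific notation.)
K_a = 4.91e-10

[H⁺] = 10^(−pH) = 10^(−4.924) = 1.191e-05 M. For HA ⇌ H⁺ + A⁻, Ka = x²/(C − x) = (1.191e-05)²/(0.289 − 1.191e-05) = 4.91e-10.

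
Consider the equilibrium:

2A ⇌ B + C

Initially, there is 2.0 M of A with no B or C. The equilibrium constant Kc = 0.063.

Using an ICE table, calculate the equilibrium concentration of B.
[B] = 0.334 M

ICE: [A] = 2.0 − 2x, [B] = [C] = x.
Kc = x²/(2.0 − 2x)² = 0.063 ⇒ √Kc = x/(2.0 − 2x).
x = √0.063·2.0/(1 + 2√0.063) = 0.251·2.0/1.502 = 0.33422.
[B] = x = 0.334 M.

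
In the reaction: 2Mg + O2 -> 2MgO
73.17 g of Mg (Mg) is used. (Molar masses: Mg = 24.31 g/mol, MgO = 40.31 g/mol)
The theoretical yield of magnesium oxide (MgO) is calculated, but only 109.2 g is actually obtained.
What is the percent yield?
Moles of Mg = 73.17 g ÷ 24.31 g/mol = 3.00987 mol
Mole ratio: 2 mol MgO / 2 mol Mg
Moles of MgO = 3.00987 × (2/2) = 3.00987 mol
Theoretical yield = 3.00987 mol × 40.31 g/mol = 121.33 g
Actual yield = 109.2 g
Percent yield = (109.2 / 121.33) × 100% = 90.0%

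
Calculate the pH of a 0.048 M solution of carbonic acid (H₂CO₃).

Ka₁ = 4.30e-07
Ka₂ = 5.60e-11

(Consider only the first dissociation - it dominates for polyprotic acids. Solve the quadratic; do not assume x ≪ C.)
pH = 3.84

x² + Ka₁·x − Ka₁·C = 0 with Ka₁ = 4.30e-07, C = 0.048.
x = (−Ka₁ + √(Ka₁² + 4·Ka₁·C))/2 = 1.4345e-04 M, so pH = 3.84.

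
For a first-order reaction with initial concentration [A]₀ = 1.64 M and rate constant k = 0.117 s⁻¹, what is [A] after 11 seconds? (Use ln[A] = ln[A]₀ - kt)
0.4528 M

ln[A] = ln[A]₀ - k·t = ln(1.64) - (0.117)·(11) = 0.4947 - 1.2870 = -0.7923
[A] = e^(-0.7923) = 0.4528 M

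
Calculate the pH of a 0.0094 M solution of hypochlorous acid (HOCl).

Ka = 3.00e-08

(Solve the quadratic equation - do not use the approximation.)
pH = 4.78

x² + Ka×x - Ka×C = 0. Using quadratic formula: [H⁺] = 1.6778e-05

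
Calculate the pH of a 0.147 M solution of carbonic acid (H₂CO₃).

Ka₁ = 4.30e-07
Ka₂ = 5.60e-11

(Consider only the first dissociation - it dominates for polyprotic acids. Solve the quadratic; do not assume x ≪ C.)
pH = 3.60

x² + Ka₁·x − Ka₁·C = 0 with Ka₁ = 4.30e-07, C = 0.147.
x = (−Ka₁ + √(Ka₁² + 4·Ka₁·C))/2 = 2.5120e-04 M, so pH = 3.60.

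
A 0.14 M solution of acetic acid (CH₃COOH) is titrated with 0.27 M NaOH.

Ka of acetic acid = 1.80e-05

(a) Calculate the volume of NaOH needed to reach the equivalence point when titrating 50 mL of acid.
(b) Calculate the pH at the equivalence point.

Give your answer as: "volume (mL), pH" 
V = 25.9 mL, pH = 8.85

(a) At equivalence: moles acid = moles base.
moles acid = 0.14 × 0.05 = 0.007 mol; V_NaOH = 0.007/0.27 = 0.02593 L = 25.9 mL.
(b) At equivalence, all acid → conjugate base A⁻ at [A⁻] = 0.007/0.07593 = 0.0922 M.
Kb = Kw/Ka = 1.0e-14/1.80e-05 = 5.556e-10; [OH⁻] = √(Kb·[A⁻]) = 7.157e-06; pOH = 5.15; pH = 14 − pOH = 8.85.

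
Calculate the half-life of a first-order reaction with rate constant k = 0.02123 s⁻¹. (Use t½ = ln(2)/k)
32.65 s

t½ = ln(2)/k = 0.6931/0.02123 = 32.65 s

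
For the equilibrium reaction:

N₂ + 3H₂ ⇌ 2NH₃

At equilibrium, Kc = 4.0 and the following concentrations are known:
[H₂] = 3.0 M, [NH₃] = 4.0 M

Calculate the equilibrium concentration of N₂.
[N₂] = 0.1481 M

Kc = ([NH₃]^2) / ([N₂] × [H₂]^3) = 4.0
[N₂]^1 = (product terms)/(Kc · other reactant terms) = 16 / (4.0 · 27) = 0.14815
[N₂] = 0.1481 M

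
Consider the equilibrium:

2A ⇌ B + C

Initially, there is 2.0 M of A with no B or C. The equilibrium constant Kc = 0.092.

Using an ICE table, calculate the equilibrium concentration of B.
[B] = 0.378 M

ICE: [A] = 2.0 − 2x, [B] = [C] = x.
Kc = x²/(2.0 − 2x)² = 0.092 ⇒ √Kc = x/(2.0 − 2x).
x = √0.092·2.0/(1 + 2√0.092) = 0.30332·2.0/1.6066 = 0.37758.
[B] = x = 0.378 M.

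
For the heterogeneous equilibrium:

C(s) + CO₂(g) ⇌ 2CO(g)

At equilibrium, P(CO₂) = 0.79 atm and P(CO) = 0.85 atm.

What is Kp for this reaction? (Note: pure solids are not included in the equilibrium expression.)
K_p = 0.915

Solid C is excluded.
Kp = P(CO)²/P(CO₂) = (0.85)²/0.79 = 0.7225/0.79 = 0.915.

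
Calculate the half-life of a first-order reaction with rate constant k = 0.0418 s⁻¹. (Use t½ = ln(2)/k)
16.58 s

t½ = ln(2)/k = 0.6931/0.0418 = 16.58 s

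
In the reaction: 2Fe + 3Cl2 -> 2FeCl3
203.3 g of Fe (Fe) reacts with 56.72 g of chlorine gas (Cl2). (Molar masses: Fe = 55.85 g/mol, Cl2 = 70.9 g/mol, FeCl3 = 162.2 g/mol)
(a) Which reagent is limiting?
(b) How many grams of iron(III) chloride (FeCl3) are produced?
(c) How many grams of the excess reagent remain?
(a) Cl2, (b) 86.51 g, (c) 173.5 g

Moles of Fe = 203.3 g ÷ 55.85 g/mol = 3.64011 mol
Moles of Cl2 = 56.72 g ÷ 70.9 g/mol = 0.8 mol
Moles ÷ coefficient: Fe: 3.64011/2 = 1.82, Cl2: 0.8/3 = 0.2667
(a) Cl2 has the smaller value, so Cl2 is the limiting reagent.
(b) Moles of FeCl3 = 0.8 mol Cl2 × (2/3) = 0.533333 mol; mass = 0.533333 mol × 162.2 g/mol = 86.51 g
(c) Fe consumed = 0.8 × (2/3) = 0.533333 mol; remaining = 3.64011 − 0.533333 = 3.10677 mol; mass = 3.10677 mol × 55.85 g/mol = 173.5 g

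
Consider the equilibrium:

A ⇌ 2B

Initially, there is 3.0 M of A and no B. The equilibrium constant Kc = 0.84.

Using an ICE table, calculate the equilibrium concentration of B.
[B] = 1.391 M

ICE: [A] = 3.0 − x, [B] = 2x.
Kc = (2x)²/(3.0 − x) = 0.84 ⇒ 4x² + 0.84x − 2.52 = 0.
x = (−0.84 + √(0.84² + 4·4·2.52))/(2·4) = (−0.84 + √41.026)/8 = 0.69564.
[B] = 2x = 1.391 M.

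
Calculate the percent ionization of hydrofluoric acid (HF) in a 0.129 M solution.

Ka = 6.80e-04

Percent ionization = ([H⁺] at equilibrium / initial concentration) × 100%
Percent ionization = 7%

Let x = [H⁺]. Ka = x²/(C - x) ⇒ x² + (6.80e-04)x - (6.80e-04)(0.129) = 0. x = 9.0321e-03. Percent = (9.0321e-03/0.129) × 100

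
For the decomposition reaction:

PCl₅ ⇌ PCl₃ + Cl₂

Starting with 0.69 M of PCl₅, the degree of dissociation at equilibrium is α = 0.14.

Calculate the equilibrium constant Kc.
K_c = 0.0157

x = α·[A]₀ = 0.14 × 0.69 = 0.0966 M dissociated.
At eq: [PCl₅] = 0.69 − 0.0966 = 0.5934 M; [PCl₃] = [Cl₂] = x = 0.0966 M.
Kc = [PCl₃][Cl₂]/[PCl₅] = (0.0966)²/0.5934 = 0.01573.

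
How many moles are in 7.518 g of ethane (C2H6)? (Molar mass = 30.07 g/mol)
Moles = 7.518 g ÷ 30.07 g/mol = 0.25 mol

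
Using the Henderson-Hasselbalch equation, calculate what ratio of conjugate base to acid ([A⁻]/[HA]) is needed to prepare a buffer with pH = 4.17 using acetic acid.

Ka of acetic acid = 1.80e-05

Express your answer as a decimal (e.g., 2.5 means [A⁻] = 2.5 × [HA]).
[A⁻]/[HA] = 0.266

pKa = −log(1.80e-05) = 4.7447. pH = pKa + log([A⁻]/[HA]). 4.17 = 4.7447 + log(ratio). log(ratio) = 4.17 − 4.7447 = -0.5747. ratio = 10^(-0.5747) = 0.266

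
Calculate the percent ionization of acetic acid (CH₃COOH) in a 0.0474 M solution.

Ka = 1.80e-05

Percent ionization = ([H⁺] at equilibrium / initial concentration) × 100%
Percent ionization = 1.93%

Let x = [H⁺]. Ka = x²/(C - x) ⇒ x² + (1.80e-05)x - (1.80e-05)(0.0474) = 0. x = 9.1473e-04. Percent = (9.1473e-04/0.0474) × 100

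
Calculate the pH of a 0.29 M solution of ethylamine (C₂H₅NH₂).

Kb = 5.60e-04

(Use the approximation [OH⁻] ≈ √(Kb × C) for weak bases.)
pH = 12.11

[OH⁻] = √(Kb × C) = √(5.60e-04 × 0.29) = 1.2744e-02. pOH = 1.89, pH = 14 - pOH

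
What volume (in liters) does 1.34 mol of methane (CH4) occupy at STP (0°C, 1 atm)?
At STP, 1 mol of gas occupies 22.4 L
Volume = 1.34 mol × 22.4 L/mol = 30.02 L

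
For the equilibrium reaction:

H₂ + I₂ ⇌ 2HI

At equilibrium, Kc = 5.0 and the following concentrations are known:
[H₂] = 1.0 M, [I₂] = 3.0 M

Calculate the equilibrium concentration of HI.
[HI] = 3.8730 M

Kc = ([HI]^2) / ([H₂] × [I₂]) = 5.0
[HI]^2 = Kc · (reactant terms)/(other product terms) = 5.0 · 3 / 1 = 15
[HI] = (15)^(1/2) = 3.8730 M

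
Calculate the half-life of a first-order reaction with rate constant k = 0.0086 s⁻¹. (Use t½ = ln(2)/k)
80.60 s

t½ = ln(2)/k = 0.6931/0.0086 = 80.60 s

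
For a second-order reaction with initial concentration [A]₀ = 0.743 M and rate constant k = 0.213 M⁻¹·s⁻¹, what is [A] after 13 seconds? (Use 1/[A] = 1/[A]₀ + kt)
0.2430 M

1/[A] = 1/[A]₀ + k·t = 1/0.743 + (0.213)·(13) = 1.3459 + 2.7690 = 4.1149
[A] = 1/4.1149 = 0.2430 M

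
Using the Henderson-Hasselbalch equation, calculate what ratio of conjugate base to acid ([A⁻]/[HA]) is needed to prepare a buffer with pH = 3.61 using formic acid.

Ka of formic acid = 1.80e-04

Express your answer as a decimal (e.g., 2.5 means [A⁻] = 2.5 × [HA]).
[A⁻]/[HA] = 0.733

pKa = −log(1.80e-04) = 3.7447. pH = pKa + log([A⁻]/[HA]). 3.61 = 3.7447 + log(ratio). log(ratio) = 3.61 − 3.7447 = -0.1347. ratio = 10^(-0.1347) = 0.733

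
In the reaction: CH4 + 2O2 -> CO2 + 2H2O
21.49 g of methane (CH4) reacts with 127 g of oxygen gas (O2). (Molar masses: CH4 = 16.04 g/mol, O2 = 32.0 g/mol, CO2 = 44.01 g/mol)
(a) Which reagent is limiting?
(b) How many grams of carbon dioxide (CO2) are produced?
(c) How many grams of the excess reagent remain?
(a) CH4, (b) 58.96 g, (c) 41.25 g

Moles of CH4 = 21.49 g ÷ 16.04 g/mol = 1.33978 mol
Moles of O2 = 127 g ÷ 32.0 g/mol = 3.96875 mol
Moles ÷ coefficient: CH4: 1.33978/1 = 1.34, O2: 3.96875/2 = 1.984
(a) CH4 has the smaller value, so CH4 is the limiting reagent.
(b) Moles of CO2 = 1.33978 mol CH4 × (1/1) = 1.33978 mol; mass = 1.33978 mol × 44.01 g/mol = 58.96 g
(c) O2 consumed = 1.33978 × (2/1) = 2.67955 mol; remaining = 3.96875 − 2.67955 = 1.2892 mol; mass = 1.2892 mol × 32.0 g/mol = 41.25 g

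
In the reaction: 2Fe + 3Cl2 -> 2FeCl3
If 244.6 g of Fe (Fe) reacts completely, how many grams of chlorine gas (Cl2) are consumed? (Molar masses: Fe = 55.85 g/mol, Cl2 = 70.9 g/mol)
Moles of Fe = 244.6 g ÷ 55.85 g/mol = 4.37959 mol
Mole ratio: 3 mol Cl2 / 2 mol Fe
Moles of Cl2 = 4.37959 × (3/2) = 6.56938 mol
Mass of Cl2 = 6.56938 mol × 70.9 g/mol = 465.8 g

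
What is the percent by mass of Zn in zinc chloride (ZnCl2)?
Mass of Zn in formula = 65.38 × 1 = 65.38 g/mol
Molar mass = 136.28 g/mol
% Zn = (65.38/136.28) × 100% = 47.97%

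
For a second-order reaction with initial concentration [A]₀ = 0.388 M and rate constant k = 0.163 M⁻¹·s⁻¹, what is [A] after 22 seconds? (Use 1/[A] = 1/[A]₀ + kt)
0.1623 M

1/[A] = 1/[A]₀ + k·t = 1/0.388 + (0.163)·(22) = 2.5773 + 3.5860 = 6.1633
[A] = 1/6.1633 = 0.1623 M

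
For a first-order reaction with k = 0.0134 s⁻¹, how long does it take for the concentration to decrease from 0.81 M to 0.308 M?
72.16 s

From ln[A] = ln[A]₀ - k·t: t = ln([A]₀/[A])/k = ln(0.81/0.308)/0.0134 = ln(2.6299)/0.0134 = 0.9669/0.0134 = 72.16 s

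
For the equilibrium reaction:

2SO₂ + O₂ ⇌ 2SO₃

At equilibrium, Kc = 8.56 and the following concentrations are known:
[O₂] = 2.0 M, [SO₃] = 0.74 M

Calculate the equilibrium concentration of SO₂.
[SO₂] = 0.1788 M

Kc = ([SO₃]^2) / ([SO₂]^2 × [O₂]) = 8.56
[SO₂]^2 = (product terms)/(Kc · other reactant terms) = 0.5476 / (8.56 · 2) = 0.031986
[SO₂] = (0.031986)^(1/2) = 0.1788 M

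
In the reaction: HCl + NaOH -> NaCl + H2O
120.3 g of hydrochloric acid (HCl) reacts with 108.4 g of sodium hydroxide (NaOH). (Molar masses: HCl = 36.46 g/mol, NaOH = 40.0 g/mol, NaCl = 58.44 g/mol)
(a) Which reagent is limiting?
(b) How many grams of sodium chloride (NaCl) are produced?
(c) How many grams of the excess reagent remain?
(a) NaOH, (b) 158.4 g, (c) 21.49 g

Moles of HCl = 120.3 g ÷ 36.46 g/mol = 3.29951 mol
Moles of NaOH = 108.4 g ÷ 40.0 g/mol = 2.71 mol
Moles ÷ coefficient: HCl: 3.29951/1 = 3.3, NaOH: 2.71/1 = 2.71
(a) NaOH has the smaller value, so NaOH is the limiting reagent.
(b) Moles of NaCl = 2.71 mol NaOH × (1/1) = 2.71 mol; mass = 2.71 mol × 58.44 g/mol = 158.4 g
(c) HCl consumed = 2.71 × (1/1) = 2.71 mol; remaining = 3.29951 − 2.71 = 0.589506 mol; mass = 0.589506 mol × 36.46 g/mol = 21.49 g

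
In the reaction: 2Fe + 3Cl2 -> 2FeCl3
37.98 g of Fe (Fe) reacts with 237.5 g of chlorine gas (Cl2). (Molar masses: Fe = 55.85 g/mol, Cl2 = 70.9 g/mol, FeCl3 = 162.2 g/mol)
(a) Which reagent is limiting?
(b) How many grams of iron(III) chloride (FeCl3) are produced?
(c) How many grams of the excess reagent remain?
(a) Fe, (b) 110.3 g, (c) 165.2 g

Moles of Fe = 37.98 g ÷ 55.85 g/mol = 0.680036 mol
Moles of Cl2 = 237.5 g ÷ 70.9 g/mol = 3.34979 mol
Moles ÷ coefficient: Fe: 0.680036/2 = 0.34, Cl2: 3.34979/3 = 1.117
(a) Fe has the smaller value, so Fe is the limiting reagent.
(b) Moles of FeCl3 = 0.680036 mol Fe × (2/2) = 0.680036 mol; mass = 0.680036 mol × 162.2 g/mol = 110.3 g
(c) Cl2 consumed = 0.680036 × (3/2) = 1.02005 mol; remaining = 3.34979 − 1.02005 = 2.32973 mol; mass = 2.32973 mol × 70.9 g/mol = 165.2 g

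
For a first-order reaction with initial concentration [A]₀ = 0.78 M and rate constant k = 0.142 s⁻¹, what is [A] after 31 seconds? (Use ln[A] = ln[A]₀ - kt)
0.0096 M

ln[A] = ln[A]₀ - k·t = ln(0.78) - (0.142)·(31) = -0.2485 - 4.4020 = -4.6505
[A] = e^(-4.6505) = 0.0096 M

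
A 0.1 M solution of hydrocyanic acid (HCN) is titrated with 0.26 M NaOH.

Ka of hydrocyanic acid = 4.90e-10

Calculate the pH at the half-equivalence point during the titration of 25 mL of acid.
pH = pKa = 9.31

At the half-equivalence point, [HA] = [A⁻], so by Henderson–Hasselbalch pH = pKa + log(1) = pKa.
pKa = −log(4.90e-10) = 9.31.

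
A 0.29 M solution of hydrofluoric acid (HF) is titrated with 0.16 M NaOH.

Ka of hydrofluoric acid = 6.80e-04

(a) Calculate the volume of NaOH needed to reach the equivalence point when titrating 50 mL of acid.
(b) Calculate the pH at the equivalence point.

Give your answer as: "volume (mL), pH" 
V = 90.6 mL, pH = 8.09

(a) At equivalence: moles acid = moles base.
moles acid = 0.29 × 0.05 = 0.0145 mol; V_NaOH = 0.0145/0.16 = 0.09062 L = 90.6 mL.
(b) At equivalence, all acid → conjugate base A⁻ at [A⁻] = 0.0145/0.1406 = 0.1031 M.
Kb = Kw/Ka = 1.0e-14/6.80e-04 = 1.471e-11; [OH⁻] = √(Kb·[A⁻]) = 1.231e-06; pOH = 5.91; pH = 14 − pOH = 8.09.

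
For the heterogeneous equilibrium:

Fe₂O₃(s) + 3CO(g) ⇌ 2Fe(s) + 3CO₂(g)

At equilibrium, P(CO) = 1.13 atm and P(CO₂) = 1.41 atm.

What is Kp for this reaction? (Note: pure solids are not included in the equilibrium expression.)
K_p = 1.943

Solids (Fe₂O₃, Fe) are excluded.
Kp = P(CO₂)³/P(CO)³ = (1.41)³/(1.13)³ = 2.803/1.443 = 1.943.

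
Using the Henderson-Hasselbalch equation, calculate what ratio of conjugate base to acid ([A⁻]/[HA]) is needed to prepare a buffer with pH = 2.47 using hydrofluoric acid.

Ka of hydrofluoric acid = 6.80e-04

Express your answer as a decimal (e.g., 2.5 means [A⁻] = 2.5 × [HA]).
[A⁻]/[HA] = 0.201

pKa = −log(6.80e-04) = 3.1675. pH = pKa + log([A⁻]/[HA]). 2.47 = 3.1675 + log(ratio). log(ratio) = 2.47 − 3.1675 = -0.6975. ratio = 10^(-0.6975) = 0.201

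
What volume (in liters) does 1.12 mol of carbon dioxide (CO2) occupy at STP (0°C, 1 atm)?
At STP, 1 mol of gas occupies 22.4 L
Volume = 1.12 mol × 22.4 L/mol = 25.09 L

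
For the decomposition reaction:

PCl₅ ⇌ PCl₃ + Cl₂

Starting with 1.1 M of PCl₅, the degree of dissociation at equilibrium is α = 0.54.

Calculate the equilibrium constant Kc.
K_c = 0.6973

x = α·[A]₀ = 0.54 × 1.1 = 0.594 M dissociated.
At eq: [PCl₅] = 1.1 − 0.594 = 0.506 M; [PCl₃] = [Cl₂] = x = 0.594 M.
Kc = [PCl₃][Cl₂]/[PCl₅] = (0.594)²/0.506 = 0.6973.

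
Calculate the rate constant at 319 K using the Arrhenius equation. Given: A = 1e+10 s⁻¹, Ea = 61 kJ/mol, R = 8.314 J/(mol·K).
1.03e+00 s⁻¹

k = A·exp(-Ea/(R·T)) = 1e+10·exp(-61000/(8.314·319)) = 1e+10·exp(-23.0001) = 1e+10·1.0261e-10 = 1.03e+00 s⁻¹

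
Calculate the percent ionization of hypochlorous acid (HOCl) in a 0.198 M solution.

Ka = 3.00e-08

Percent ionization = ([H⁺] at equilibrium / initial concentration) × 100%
Percent ionization = 0.0389%

Let x = [H⁺]. Ka = x²/(C - x) ⇒ x² + (3.00e-08)x - (3.00e-08)(0.198) = 0. x = 7.7056e-05. Percent = (7.7056e-05/0.198) × 100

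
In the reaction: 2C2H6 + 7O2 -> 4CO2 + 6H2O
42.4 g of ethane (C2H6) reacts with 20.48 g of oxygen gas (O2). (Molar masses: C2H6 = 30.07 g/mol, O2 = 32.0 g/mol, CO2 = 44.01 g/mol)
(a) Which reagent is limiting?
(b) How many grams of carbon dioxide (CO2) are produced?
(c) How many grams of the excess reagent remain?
(a) O2, (b) 16.1 g, (c) 36.9 g

Moles of C2H6 = 42.4 g ÷ 30.07 g/mol = 1.41004 mol
Moles of O2 = 20.48 g ÷ 32.0 g/mol = 0.64 mol
Moles ÷ coefficient: C2H6: 1.41004/2 = 0.705, O2: 0.64/7 = 0.09143
(a) O2 has the smaller value, so O2 is the limiting reagent.
(b) Moles of CO2 = 0.64 mol O2 × (4/7) = 0.365714 mol; mass = 0.365714 mol × 44.01 g/mol = 16.1 g
(c) C2H6 consumed = 0.64 × (2/7) = 0.182857 mol; remaining = 1.41004 − 0.182857 = 1.22719 mol; mass = 1.22719 mol × 30.07 g/mol = 36.9 g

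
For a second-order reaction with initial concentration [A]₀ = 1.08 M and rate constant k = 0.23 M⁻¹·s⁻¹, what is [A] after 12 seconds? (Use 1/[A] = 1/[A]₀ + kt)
0.2713 M

1/[A] = 1/[A]₀ + k·t = 1/1.08 + (0.23)·(12) = 0.9259 + 2.7600 = 3.6859
[A] = 1/3.6859 = 0.2713 M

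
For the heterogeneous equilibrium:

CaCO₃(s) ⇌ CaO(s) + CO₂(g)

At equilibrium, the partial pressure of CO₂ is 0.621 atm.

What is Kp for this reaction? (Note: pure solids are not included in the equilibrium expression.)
K_p = 0.621

Solids (CaCO₃, CaO) have activity 1 and are excluded.
Kp = P(CO₂) = 0.621.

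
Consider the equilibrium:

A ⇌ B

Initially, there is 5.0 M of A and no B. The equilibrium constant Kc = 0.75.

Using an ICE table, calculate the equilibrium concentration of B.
[B] = 2.143 M

ICE: [A] = 5.0 − x, [B] = x.
Kc = x/(5.0 − x) = 0.75 ⇒ x = 0.75·5.0/(1 + 0.75) = 3.75/1.75 = 2.143.
[B] = x = 2.143 M.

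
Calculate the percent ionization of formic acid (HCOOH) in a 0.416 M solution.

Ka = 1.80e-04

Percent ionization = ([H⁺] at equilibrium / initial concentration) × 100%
Percent ionization = 2.06%

Let x = [H⁺]. Ka = x²/(C - x) ⇒ x² + (1.80e-04)x - (1.80e-04)(0.416) = 0. x = 8.5638e-03. Percent = (8.5638e-03/0.416) × 100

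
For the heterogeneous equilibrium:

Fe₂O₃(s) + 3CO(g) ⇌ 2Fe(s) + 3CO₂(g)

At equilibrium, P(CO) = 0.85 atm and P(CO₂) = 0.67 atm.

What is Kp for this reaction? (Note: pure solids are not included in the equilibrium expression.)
K_p = 0.490

Solids (Fe₂O₃, Fe) are excluded.
Kp = P(CO₂)³/P(CO)³ = (0.67)³/(0.85)³ = 0.3008/0.6141 = 0.490.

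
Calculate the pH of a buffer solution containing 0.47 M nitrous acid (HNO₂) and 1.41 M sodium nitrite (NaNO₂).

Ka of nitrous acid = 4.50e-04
pH = 3.82

pKa = -log(4.50e-04) = 3.35. pH = pKa + log([A⁻]/[HA]) = 3.35 + log(1.41/0.47)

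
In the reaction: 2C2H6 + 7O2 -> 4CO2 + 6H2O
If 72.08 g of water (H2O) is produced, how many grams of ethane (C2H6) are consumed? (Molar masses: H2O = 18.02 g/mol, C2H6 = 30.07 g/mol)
Moles of H2O = 72.08 g ÷ 18.02 g/mol = 4 mol
Mole ratio: 2 mol C2H6 / 6 mol H2O
Moles of C2H6 = 4 × (2/6) = 1.33333 mol
Mass of C2H6 = 1.33333 mol × 30.07 g/mol = 40.09 g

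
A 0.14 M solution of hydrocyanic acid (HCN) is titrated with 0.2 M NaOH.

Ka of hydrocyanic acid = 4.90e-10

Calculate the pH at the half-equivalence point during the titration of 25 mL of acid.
pH = pKa = 9.31

At the half-equivalence point, [HA] = [A⁻], so by Henderson–Hasselbalch pH = pKa + log(1) = pKa.
pKa = −log(4.90e-10) = 9.31.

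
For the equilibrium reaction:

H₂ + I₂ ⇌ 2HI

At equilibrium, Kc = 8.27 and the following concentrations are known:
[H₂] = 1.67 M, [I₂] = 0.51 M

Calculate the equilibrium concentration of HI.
[HI] = 2.6540 M

Kc = ([HI]^2) / ([H₂] × [I₂]) = 8.27
[HI]^2 = Kc · (reactant terms)/(other product terms) = 8.27 · 0.8517 / 1 = 7.0436
[HI] = (7.0436)^(1/2) = 2.6540 M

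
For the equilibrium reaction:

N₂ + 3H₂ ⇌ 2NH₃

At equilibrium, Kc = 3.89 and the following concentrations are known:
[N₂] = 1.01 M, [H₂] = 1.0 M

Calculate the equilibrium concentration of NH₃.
[NH₃] = 1.9821 M

Kc = ([NH₃]^2) / ([N₂] × [H₂]^3) = 3.89
[NH₃]^2 = Kc · (reactant terms)/(other product terms) = 3.89 · 1.01 / 1 = 3.9289
[NH₃] = (3.9289)^(1/2) = 1.9821 M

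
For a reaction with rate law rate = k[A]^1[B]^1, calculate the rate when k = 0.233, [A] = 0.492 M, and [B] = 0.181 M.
0.02075 M/s

rate = k·[A]^1·[B]^1 = 0.233·(0.492)^1·(0.181)^1 = 0.233·0.492·0.181 = 0.02075 M/s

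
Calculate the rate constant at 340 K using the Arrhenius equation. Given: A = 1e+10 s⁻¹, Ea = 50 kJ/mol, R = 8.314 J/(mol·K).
2.08e+02 s⁻¹

k = A·exp(-Ea/(R·T)) = 1e+10·exp(-50000/(8.314·340)) = 1e+10·exp(-17.6881) = 1e+10·2.0805e-08 = 2.08e+02 s⁻¹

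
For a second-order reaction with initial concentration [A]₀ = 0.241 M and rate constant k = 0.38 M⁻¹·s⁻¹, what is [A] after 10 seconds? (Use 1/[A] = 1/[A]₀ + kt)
0.1258 M

1/[A] = 1/[A]₀ + k·t = 1/0.241 + (0.38)·(10) = 4.1494 + 3.8000 = 7.9494
[A] = 1/7.9494 = 0.1258 M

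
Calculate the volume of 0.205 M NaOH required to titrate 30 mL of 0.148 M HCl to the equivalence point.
V_{base} = 21.7 mL

At equivalence: moles acid = moles base.
moles HCl = 0.148 M × 0.03 L = 0.00444 mol
V_NaOH = 0.00444 mol ÷ 0.205 M = 0.02166 L = 21.7 mL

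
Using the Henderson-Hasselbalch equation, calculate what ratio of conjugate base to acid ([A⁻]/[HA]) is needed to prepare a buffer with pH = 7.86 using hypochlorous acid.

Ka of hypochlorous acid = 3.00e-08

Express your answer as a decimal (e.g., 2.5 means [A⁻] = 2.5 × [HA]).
[A⁻]/[HA] = 2.173

pKa = −log(3.00e-08) = 7.5229. pH = pKa + log([A⁻]/[HA]). 7.86 = 7.5229 + log(ratio). log(ratio) = 7.86 − 7.5229 = 0.3371. ratio = 10^(0.3371) = 2.173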